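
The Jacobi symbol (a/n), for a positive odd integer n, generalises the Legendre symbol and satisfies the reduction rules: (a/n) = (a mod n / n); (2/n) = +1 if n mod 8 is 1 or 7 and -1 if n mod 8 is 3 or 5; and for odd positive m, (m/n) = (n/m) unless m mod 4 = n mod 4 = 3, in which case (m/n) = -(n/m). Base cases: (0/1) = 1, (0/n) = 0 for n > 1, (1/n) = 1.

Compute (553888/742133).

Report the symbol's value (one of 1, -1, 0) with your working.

553888 = 2^5·17309; (2/742133) = -1 since 742133 mod 8 = 5, so (553888/742133) = (-1)^5·(17309/742133); sign now -1
reciprocity: (17309/742133) = +1·(742133/17309) since 17309 mod 4 = 1, 742133 mod 4 = 1; sign now -1
(742133/17309) = (15155/17309)   [reduce mod 17309]
reciprocity: (15155/17309) = +1·(17309/15155) since 15155 mod 4 = 3, 17309 mod 4 = 1; sign now -1
(17309/15155) = (2154/15155)   [reduce mod 15155]
2154 = 2^1·1077; (2/15155) = -1 since 15155 mod 8 = 3, so (2154/15155) = (-1)^1·(1077/15155); sign now +1
reciprocity: (1077/15155) = +1·(15155/1077) since 1077 mod 4 = 1, 15155 mod 4 = 3; sign now +1
(15155/1077) = (77/1077)   [reduce mod 1077]
reciprocity: (77/1077) = +1·(1077/77) since 77 mod 4 = 1, 1077 mod 4 = 1; sign now +1
(1077/77) = (76/77)   [reduce mod 77]
76 = 2^2·19; (2/77) = -1 since 77 mod 8 = 5, so (76/77) = (-1)^2·(19/77); sign now +1
reciprocity: (19/77) = +1·(77/19) since 19 mod 4 = 3, 77 mod 4 = 1; sign now +1
(77/19) = (1/19)   [reduce mod 19]
(1/19) = 1; final value = sign = +1

1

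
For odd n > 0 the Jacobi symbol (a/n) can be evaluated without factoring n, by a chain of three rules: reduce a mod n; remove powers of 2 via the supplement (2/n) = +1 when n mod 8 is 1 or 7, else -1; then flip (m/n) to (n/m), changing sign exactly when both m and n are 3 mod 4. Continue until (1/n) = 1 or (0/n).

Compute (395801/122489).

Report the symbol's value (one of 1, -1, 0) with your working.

-1

(395801/122489): 395801 mod 122489 = 28334, so (395801/122489) = (28334/122489)
factor out 2^1: 28334 = 2^1·14167; with 122489 mod 8 = 1, (2/122489) = +1; sign now +1; continue with (14167/122489)
flip (14167/122489) -> (122489/14167): both odd, 14167 mod 4 = 3, 122489 mod 4 = 1, so the flip contributes +1; sign now +1
(122489/14167): 122489 mod 14167 = 9153, so (122489/14167) = (9153/14167)
flip (9153/14167) -> (14167/9153): both odd, 9153 mod 4 = 1, 14167 mod 4 = 3, so the flip contributes +1; sign now +1
(14167/9153): 14167 mod 9153 = 5014, so (14167/9153) = (5014/9153)
factor out 2^1: 5014 = 2^1·2507; with 9153 mod 8 = 1, (2/9153) = +1; sign now +1; continue with (2507/9153)
flip (2507/9153) -> (9153/2507): both odd, 2507 mod 4 = 3, 9153 mod 4 = 1, so the flip contributes +1; sign now +1
(9153/2507): 9153 mod 2507 = 1632, so (9153/2507) = (1632/2507)
factor out 2^5: 1632 = 2^5·51; with 2507 mod 8 = 3, (2/2507) = -1; sign now -1; continue with (51/2507)
flip (51/2507) -> (2507/51): both odd, 51 mod 4 = 3, 2507 mod 4 = 3, so the flip contributes -1; sign now +1
(2507/51): 2507 mod 51 = 8, so (2507/51) = (8/51)
factor out 2^3: 8 = 2^3·1; with 51 mod 8 = 3, (2/51) = -1; sign now -1; continue with (1/51)
reached (1/51) = 1, so the symbol is -1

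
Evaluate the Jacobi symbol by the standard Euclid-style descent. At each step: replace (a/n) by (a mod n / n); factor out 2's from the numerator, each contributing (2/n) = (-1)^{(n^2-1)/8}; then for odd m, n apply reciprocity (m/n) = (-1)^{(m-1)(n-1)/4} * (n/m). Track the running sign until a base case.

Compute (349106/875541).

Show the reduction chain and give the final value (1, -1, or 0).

-1

factor out 2^1: 349106 = 2^1·174553; with 875541 mod 8 = 5, (2/875541) = -1; sign now -1; continue with (174553/875541)
flip (174553/875541) -> (875541/174553): both odd, 174553 mod 4 = 1, 875541 mod 4 = 1, so the flip contributes +1; sign now -1
(875541/174553): 875541 mod 174553 = 2776, so (875541/174553) = (2776/174553)
factor out 2^3: 2776 = 2^3·347; with 174553 mod 8 = 1, (2/174553) = +1; sign now -1; continue with (347/174553)
flip (347/174553) -> (174553/347): both odd, 347 mod 4 = 3, 174553 mod 4 = 1, so the flip contributes +1; sign now -1
(174553/347): 174553 mod 347 = 12, so (174553/347) = (12/347)
factor out 2^2: 12 = 2^2·3; with 347 mod 8 = 3, (2/347) = -1; sign now -1; continue with (3/347)
flip (3/347) -> (347/3): both odd, 3 mod 4 = 3, 347 mod 4 = 3, so the flip contributes -1; sign now +1
(347/3): 347 mod 3 = 2, so (347/3) = (2/3)
factor out 2^1: 2 = 2^1·1; with 3 mod 8 = 3, (2/3) = -1; sign now -1; continue with (1/3)
reached (1/3) = 1, so the symbol is -1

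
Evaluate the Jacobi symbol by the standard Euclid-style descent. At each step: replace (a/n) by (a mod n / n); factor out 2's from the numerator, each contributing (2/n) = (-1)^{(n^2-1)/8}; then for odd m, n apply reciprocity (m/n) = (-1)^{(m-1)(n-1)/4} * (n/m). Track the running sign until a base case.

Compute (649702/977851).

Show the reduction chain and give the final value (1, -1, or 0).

649702 = 2^1·324851; (2/977851) = -1 since 977851 mod 8 = 3, so (649702/977851) = (-1)^1·(324851/977851); sign now -1
reciprocity: (324851/977851) = -1·(977851/324851) since 324851 mod 4 = 3, 977851 mod 4 = 3; sign now +1
(977851/324851) = (3298/324851)   [reduce mod 324851]
3298 = 2^1·1649; (2/324851) = -1 since 324851 mod 8 = 3, so (3298/324851) = (-1)^1·(1649/324851); sign now -1
reciprocity: (1649/324851) = +1·(324851/1649) since 1649 mod 4 = 1, 324851 mod 4 = 3; sign now -1
(324851/1649) = (1647/1649)   [reduce mod 1649]
reciprocity: (1647/1649) = +1·(1649/1647) since 1647 mod 4 = 3, 1649 mod 4 = 1; sign now -1
(1649/1647) = (2/1647)   [reduce mod 1647]
2 = 2^1·1; (2/1647) = +1 since 1647 mod 8 = 7, so (2/1647) = (+1)^1·(1/1647); sign now -1
(1/1647) = 1; final value = sign = -1

-1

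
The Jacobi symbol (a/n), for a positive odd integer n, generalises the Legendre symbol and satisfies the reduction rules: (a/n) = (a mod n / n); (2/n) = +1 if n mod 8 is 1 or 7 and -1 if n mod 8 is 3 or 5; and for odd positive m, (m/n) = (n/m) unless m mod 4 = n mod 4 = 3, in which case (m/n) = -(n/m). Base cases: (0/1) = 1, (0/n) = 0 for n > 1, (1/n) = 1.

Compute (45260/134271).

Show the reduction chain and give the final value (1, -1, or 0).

45260 = 2^2·11315; (2/134271) = +1 since 134271 mod 8 = 7, so (45260/134271) = (+1)^2·(11315/134271); sign now +1
reciprocity: (11315/134271) = -1·(134271/11315) since 11315 mod 4 = 3, 134271 mod 4 = 3; sign now -1
(134271/11315) = (9806/11315)   [reduce mod 11315]
9806 = 2^1·4903; (2/11315) = -1 since 11315 mod 8 = 3, so (9806/11315) = (-1)^1·(4903/11315); sign now +1
reciprocity: (4903/11315) = -1·(11315/4903) since 4903 mod 4 = 3, 11315 mod 4 = 3; sign now -1
(11315/4903) = (1509/4903)   [reduce mod 4903]
reciprocity: (1509/4903) = +1·(4903/1509) since 1509 mod 4 = 1, 4903 mod 4 = 3; sign now -1
(4903/1509) = (376/1509)   [reduce mod 1509]
376 = 2^3·47; (2/1509) = -1 since 1509 mod 8 = 5, so (376/1509) = (-1)^3·(47/1509); sign now +1
reciprocity: (47/1509) = +1·(1509/47) since 47 mod 4 = 3, 1509 mod 4 = 1; sign now +1
(1509/47) = (5/47)   [reduce mod 47]
reciprocity: (5/47) = +1·(47/5) since 5 mod 4 = 1, 47 mod 4 = 3; sign now +1
(47/5) = (2/5)   [reduce mod 5]
2 = 2^1·1; (2/5) = -1 since 5 mod 8 = 5, so (2/5) = (-1)^1·(1/5); sign now -1
(1/5) = 1; final value = sign = -1

-1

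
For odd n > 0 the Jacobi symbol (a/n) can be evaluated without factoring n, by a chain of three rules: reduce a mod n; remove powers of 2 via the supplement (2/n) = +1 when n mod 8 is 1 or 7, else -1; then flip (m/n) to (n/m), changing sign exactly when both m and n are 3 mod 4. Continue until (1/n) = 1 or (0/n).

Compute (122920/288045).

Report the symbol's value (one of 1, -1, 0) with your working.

factor out 2^3: 122920 = 2^3·15365; with 288045 mod 8 = 5, (2/288045) = -1; sign now -1; continue with (15365/288045)
flip (15365/288045) -> (288045/15365): both odd, 15365 mod 4 = 1, 288045 mod 4 = 1, so the flip contributes +1; sign now -1
(288045/15365): 288045 mod 15365 = 11475, so (288045/15365) = (11475/15365)
flip (11475/15365) -> (15365/11475): both odd, 11475 mod 4 = 3, 15365 mod 4 = 1, so the flip contributes +1; sign now -1
(15365/11475): 15365 mod 11475 = 3890, so (15365/11475) = (3890/11475)
factor out 2^1: 3890 = 2^1·1945; with 11475 mod 8 = 3, (2/11475) = -1; sign now +1; continue with (1945/11475)
flip (1945/11475) -> (11475/1945): both odd, 1945 mod 4 = 1, 11475 mod 4 = 3, so the flip contributes +1; sign now +1
(11475/1945): 11475 mod 1945 = 1750, so (11475/1945) = (1750/1945)
factor out 2^1: 1750 = 2^1·875; with 1945 mod 8 = 1, (2/1945) = +1; sign now +1; continue with (875/1945)
flip (875/1945) -> (1945/875): both odd, 875 mod 4 = 3, 1945 mod 4 = 1, so the flip contributes +1; sign now +1
(1945/875): 1945 mod 875 = 195, so (1945/875) = (195/875)
flip (195/875) -> (875/195): both odd, 195 mod 4 = 3, 875 mod 4 = 3, so the flip contributes -1; sign now -1
(875/195): 875 mod 195 = 95, so (875/195) = (95/195)
flip (95/195) -> (195/95): both odd, 95 mod 4 = 3, 195 mod 4 = 3, so the flip contributes -1; sign now +1
(195/95): 195 mod 95 = 5, so (195/95) = (5/95)
flip (5/95) -> (95/5): both odd, 5 mod 4 = 1, 95 mod 4 = 3, so the flip contributes +1; sign now +1
(95/5): 95 mod 5 = 0, so (95/5) = (0/5)
reached (0/5); gcd(a, n) > 1, so (0/5) = 0 and the symbol is 0

0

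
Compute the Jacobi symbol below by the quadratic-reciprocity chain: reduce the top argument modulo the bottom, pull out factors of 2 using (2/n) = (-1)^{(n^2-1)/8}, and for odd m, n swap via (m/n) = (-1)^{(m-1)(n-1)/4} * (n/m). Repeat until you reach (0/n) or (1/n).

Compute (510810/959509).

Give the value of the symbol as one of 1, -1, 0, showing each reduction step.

1

factor out 2^1: 510810 = 2^1·255405; with 959509 mod 8 = 5, (2/959509) = -1; sign now -1; continue with (255405/959509)
flip (255405/959509) -> (959509/255405): both odd, 255405 mod 4 = 1, 959509 mod 4 = 1, so the flip contributes +1; sign now -1
(959509/255405): 959509 mod 255405 = 193294, so (959509/255405) = (193294/255405)
factor out 2^1: 193294 = 2^1·96647; with 255405 mod 8 = 5, (2/255405) = -1; sign now +1; continue with (96647/255405)
flip (96647/255405) -> (255405/96647): both odd, 96647 mod 4 = 3, 255405 mod 4 = 1, so the flip contributes +1; sign now +1
(255405/96647): 255405 mod 96647 = 62111, so (255405/96647) = (62111/96647)
flip (62111/96647) -> (96647/62111): both odd, 62111 mod 4 = 3, 96647 mod 4 = 3, so the flip contributes -1; sign now -1
(96647/62111): 96647 mod 62111 = 34536, so (96647/62111) = (34536/62111)
factor out 2^3: 34536 = 2^3·4317; with 62111 mod 8 = 7, (2/62111) = +1; sign now -1; continue with (4317/62111)
flip (4317/62111) -> (62111/4317): both odd, 4317 mod 4 = 1, 62111 mod 4 = 3, so the flip contributes +1; sign now -1
(62111/4317): 62111 mod 4317 = 1673, so (62111/4317) = (1673/4317)
flip (1673/4317) -> (4317/1673): both odd, 1673 mod 4 = 1, 4317 mod 4 = 1, so the flip contributes +1; sign now -1
(4317/1673): 4317 mod 1673 = 971, so (4317/1673) = (971/1673)
flip (971/1673) -> (1673/971): both odd, 971 mod 4 = 3, 1673 mod 4 = 1, so the flip contributes +1; sign now -1
(1673/971): 1673 mod 971 = 702, so (1673/971) = (702/971)
factor out 2^1: 702 = 2^1·351; with 971 mod 8 = 3, (2/971) = -1; sign now +1; continue with (351/971)
flip (351/971) -> (971/351): both odd, 351 mod 4 = 3, 971 mod 4 = 3, so the flip contributes -1; sign now -1
(971/351): 971 mod 351 = 269, so (971/351) = (269/351)
flip (269/351) -> (351/269): both odd, 269 mod 4 = 1, 351 mod 4 = 3, so the flip contributes +1; sign now -1
(351/269): 351 mod 269 = 82, so (351/269) = (82/269)
factor out 2^1: 82 = 2^1·41; with 269 mod 8 = 5, (2/269) = -1; sign now +1; continue with (41/269)
flip (41/269) -> (269/41): both odd, 41 mod 4 = 1, 269 mod 4 = 1, so the flip contributes +1; sign now +1
(269/41): 269 mod 41 = 23, so (269/41) = (23/41)
flip (23/41) -> (41/23): both odd, 23 mod 4 = 3, 41 mod 4 = 1, so the flip contributes +1; sign now +1
(41/23): 41 mod 23 = 18, so (41/23) = (18/23)
factor out 2^1: 18 = 2^1·9; with 23 mod 8 = 7, (2/23) = +1; sign now +1; continue with (9/23)
flip (9/23) -> (23/9): both odd, 9 mod 4 = 1, 23 mod 4 = 3, so the flip contributes +1; sign now +1
(23/9): 23 mod 9 = 5, so (23/9) = (5/9)
flip (5/9) -> (9/5): both odd, 5 mod 4 = 1, 9 mod 4 = 1, so the flip contributes +1; sign now +1
(9/5): 9 mod 5 = 4, so (9/5) = (4/5)
factor out 2^2: 4 = 2^2·1; with 5 mod 8 = 5, (2/5) = -1; sign now +1; continue with (1/5)
reached (1/5) = 1, so the symbol is +1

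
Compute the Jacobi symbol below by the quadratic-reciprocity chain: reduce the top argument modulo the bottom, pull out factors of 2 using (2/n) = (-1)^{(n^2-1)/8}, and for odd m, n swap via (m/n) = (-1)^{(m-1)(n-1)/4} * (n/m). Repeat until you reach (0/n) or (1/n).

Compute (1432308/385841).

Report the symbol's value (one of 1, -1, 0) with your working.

-1

(1432308/385841) = (274785/385841)   [reduce mod 385841]
reciprocity: (274785/385841) = +1·(385841/274785) since 274785 mod 4 = 1, 385841 mod 4 = 1; sign now +1
(385841/274785) = (111056/274785)   [reduce mod 274785]
111056 = 2^4·6941; (2/274785) = +1 since 274785 mod 8 = 1, so (111056/274785) = (+1)^4·(6941/274785); sign now +1
reciprocity: (6941/274785) = +1·(274785/6941) since 6941 mod 4 = 1, 274785 mod 4 = 1; sign now +1
(274785/6941) = (4086/6941)   [reduce mod 6941]
4086 = 2^1·2043; (2/6941) = -1 since 6941 mod 8 = 5, so (4086/6941) = (-1)^1·(2043/6941); sign now -1
reciprocity: (2043/6941) = +1·(6941/2043) since 2043 mod 4 = 3, 6941 mod 4 = 1; sign now -1
(6941/2043) = (812/2043)   [reduce mod 2043]
812 = 2^2·203; (2/2043) = -1 since 2043 mod 8 = 3, so (812/2043) = (-1)^2·(203/2043); sign now -1
reciprocity: (203/2043) = -1·(2043/203) since 203 mod 4 = 3, 2043 mod 4 = 3; sign now +1
(2043/203) = (13/203)   [reduce mod 203]
reciprocity: (13/203) = +1·(203/13) since 13 mod 4 = 1, 203 mod 4 = 3; sign now +1
(203/13) = (8/13)   [reduce mod 13]
8 = 2^3·1; (2/13) = -1 since 13 mod 8 = 5, so (8/13) = (-1)^3·(1/13); sign now -1
(1/13) = 1; final value = sign = -1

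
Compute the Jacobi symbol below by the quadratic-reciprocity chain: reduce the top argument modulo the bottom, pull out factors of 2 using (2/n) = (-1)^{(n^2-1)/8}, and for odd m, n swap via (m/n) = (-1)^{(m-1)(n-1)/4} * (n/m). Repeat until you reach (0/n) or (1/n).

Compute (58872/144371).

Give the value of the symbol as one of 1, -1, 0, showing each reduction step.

-1

58872 = 2^3·7359; (2/144371) = -1 since 144371 mod 8 = 3, so (58872/144371) = (-1)^3·(7359/144371); sign now -1
reciprocity: (7359/144371) = -1·(144371/7359) since 7359 mod 4 = 3, 144371 mod 4 = 3; sign now +1
(144371/7359) = (4550/7359)   [reduce mod 7359]
4550 = 2^1·2275; (2/7359) = +1 since 7359 mod 8 = 7, so (4550/7359) = (+1)^1·(2275/7359); sign now +1
reciprocity: (2275/7359) = -1·(7359/2275) since 2275 mod 4 = 3, 7359 mod 4 = 3; sign now -1
(7359/2275) = (534/2275)   [reduce mod 2275]
534 = 2^1·267; (2/2275) = -1 since 2275 mod 8 = 3, so (534/2275) = (-1)^1·(267/2275); sign now +1
reciprocity: (267/2275) = -1·(2275/267) since 267 mod 4 = 3, 2275 mod 4 = 3; sign now -1
(2275/267) = (139/267)   [reduce mod 267]
reciprocity: (139/267) = -1·(267/139) since 139 mod 4 = 3, 267 mod 4 = 3; sign now +1
(267/139) = (128/139)   [reduce mod 139]
128 = 2^7·1; (2/139) = -1 since 139 mod 8 = 3, so (128/139) = (-1)^7·(1/139); sign now -1
(1/139) = 1; final value = sign = -1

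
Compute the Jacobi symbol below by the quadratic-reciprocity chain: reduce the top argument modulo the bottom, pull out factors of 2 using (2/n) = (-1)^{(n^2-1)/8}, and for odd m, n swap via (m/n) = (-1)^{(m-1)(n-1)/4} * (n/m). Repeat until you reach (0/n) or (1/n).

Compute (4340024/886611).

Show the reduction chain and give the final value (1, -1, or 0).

(4340024/886611): 4340024 mod 886611 = 793580, so (4340024/886611) = (793580/886611)
factor out 2^2: 793580 = 2^2·198395; with 886611 mod 8 = 3, (2/886611) = -1; sign now +1; continue with (198395/886611)
flip (198395/886611) -> (886611/198395): both odd, 198395 mod 4 = 3, 886611 mod 4 = 3, so the flip contributes -1; sign now -1
(886611/198395): 886611 mod 198395 = 93031, so (886611/198395) = (93031/198395)
flip (93031/198395) -> (198395/93031): both odd, 93031 mod 4 = 3, 198395 mod 4 = 3, so the flip contributes -1; sign now +1
(198395/93031): 198395 mod 93031 = 12333, so (198395/93031) = (12333/93031)
flip (12333/93031) -> (93031/12333): both odd, 12333 mod 4 = 1, 93031 mod 4 = 3, so the flip contributes +1; sign now +1
(93031/12333): 93031 mod 12333 = 6700, so (93031/12333) = (6700/12333)
factor out 2^2: 6700 = 2^2·1675; with 12333 mod 8 = 5, (2/12333) = -1; sign now +1; continue with (1675/12333)
flip (1675/12333) -> (12333/1675): both odd, 1675 mod 4 = 3, 12333 mod 4 = 1, so the flip contributes +1; sign now +1
(12333/1675): 12333 mod 1675 = 608, so (12333/1675) = (608/1675)
factor out 2^5: 608 = 2^5·19; with 1675 mod 8 = 3, (2/1675) = -1; sign now -1; continue with (19/1675)
flip (19/1675) -> (1675/19): both odd, 19 mod 4 = 3, 1675 mod 4 = 3, so the flip contributes -1; sign now +1
(1675/19): 1675 mod 19 = 3, so (1675/19) = (3/19)
flip (3/19) -> (19/3): both odd, 3 mod 4 = 3, 19 mod 4 = 3, so the flip contributes -1; sign now -1
(19/3): 19 mod 3 = 1, so (19/3) = (1/3)
reached (1/3) = 1, so the symbol is -1

-1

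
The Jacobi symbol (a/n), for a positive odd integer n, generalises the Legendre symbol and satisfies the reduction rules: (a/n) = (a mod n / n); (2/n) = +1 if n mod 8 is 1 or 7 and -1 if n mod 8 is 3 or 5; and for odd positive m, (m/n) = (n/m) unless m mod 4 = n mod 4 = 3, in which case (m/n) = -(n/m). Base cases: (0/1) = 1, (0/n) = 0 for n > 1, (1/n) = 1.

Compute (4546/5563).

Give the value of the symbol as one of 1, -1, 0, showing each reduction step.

factor out 2^1: 4546 = 2^1·2273; with 5563 mod 8 = 3, (2/5563) = -1; sign now -1; continue with (2273/5563)
flip (2273/5563) -> (5563/2273): both odd, 2273 mod 4 = 1, 5563 mod 4 = 3, so the flip contributes +1; sign now -1
(5563/2273): 5563 mod 2273 = 1017, so (5563/2273) = (1017/2273)
flip (1017/2273) -> (2273/1017): both odd, 1017 mod 4 = 1, 2273 mod 4 = 1, so the flip contributes +1; sign now -1
(2273/1017): 2273 mod 1017 = 239, so (2273/1017) = (239/1017)
flip (239/1017) -> (1017/239): both odd, 239 mod 4 = 3, 1017 mod 4 = 1, so the flip contributes +1; sign now -1
(1017/239): 1017 mod 239 = 61, so (1017/239) = (61/239)
flip (61/239) -> (239/61): both odd, 61 mod 4 = 1, 239 mod 4 = 3, so the flip contributes +1; sign now -1
(239/61): 239 mod 61 = 56, so (239/61) = (56/61)
factor out 2^3: 56 = 2^3·7; with 61 mod 8 = 5, (2/61) = -1; sign now +1; continue with (7/61)
flip (7/61) -> (61/7): both odd, 7 mod 4 = 3, 61 mod 4 = 1, so the flip contributes +1; sign now +1
(61/7): 61 mod 7 = 5, so (61/7) = (5/7)
flip (5/7) -> (7/5): both odd, 5 mod 4 = 1, 7 mod 4 = 3, so the flip contributes +1; sign now +1
(7/5): 7 mod 5 = 2, so (7/5) = (2/5)
factor out 2^1: 2 = 2^1·1; with 5 mod 8 = 5, (2/5) = -1; sign now -1; continue with (1/5)
reached (1/5) = 1, so the symbol is -1

-1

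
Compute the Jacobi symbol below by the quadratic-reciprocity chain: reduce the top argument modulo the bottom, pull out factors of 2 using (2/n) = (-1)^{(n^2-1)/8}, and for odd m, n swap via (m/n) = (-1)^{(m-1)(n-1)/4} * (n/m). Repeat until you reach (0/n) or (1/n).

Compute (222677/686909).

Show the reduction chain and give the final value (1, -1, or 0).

-1

reciprocity: (222677/686909) = +1·(686909/222677) since 222677 mod 4 = 1, 686909 mod 4 = 1; sign now +1
(686909/222677) = (18878/222677)   [reduce mod 222677]
18878 = 2^1·9439; (2/222677) = -1 since 222677 mod 8 = 5, so (18878/222677) = (-1)^1·(9439/222677); sign now -1
reciprocity: (9439/222677) = +1·(222677/9439) since 9439 mod 4 = 3, 222677 mod 4 = 1; sign now -1
(222677/9439) = (5580/9439)   [reduce mod 9439]
5580 = 2^2·1395; (2/9439) = +1 since 9439 mod 8 = 7, so (5580/9439) = (+1)^2·(1395/9439); sign now -1
reciprocity: (1395/9439) = -1·(9439/1395) since 1395 mod 4 = 3, 9439 mod 4 = 3; sign now +1
(9439/1395) = (1069/1395)   [reduce mod 1395]
reciprocity: (1069/1395) = +1·(1395/1069) since 1069 mod 4 = 1, 1395 mod 4 = 3; sign now +1
(1395/1069) = (326/1069)   [reduce mod 1069]
326 = 2^1·163; (2/1069) = -1 since 1069 mod 8 = 5, so (326/1069) = (-1)^1·(163/1069); sign now -1
reciprocity: (163/1069) = +1·(1069/163) since 163 mod 4 = 3, 1069 mod 4 = 1; sign now -1
(1069/163) = (91/163)   [reduce mod 163]
reciprocity: (91/163) = -1·(163/91) since 91 mod 4 = 3, 163 mod 4 = 3; sign now +1
(163/91) = (72/91)   [reduce mod 91]
72 = 2^3·9; (2/91) = -1 since 91 mod 8 = 3, so (72/91) = (-1)^3·(9/91); sign now -1
reciprocity: (9/91) = +1·(91/9) since 9 mod 4 = 1, 91 mod 4 = 3; sign now -1
(91/9) = (1/9)   [reduce mod 9]
(1/9) = 1; final value = sign = -1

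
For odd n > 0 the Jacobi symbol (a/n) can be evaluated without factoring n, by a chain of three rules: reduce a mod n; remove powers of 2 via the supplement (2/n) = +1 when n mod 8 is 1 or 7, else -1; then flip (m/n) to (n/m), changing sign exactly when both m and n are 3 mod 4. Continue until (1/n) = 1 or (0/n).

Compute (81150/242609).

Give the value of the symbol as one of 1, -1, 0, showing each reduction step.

factor out 2^1: 81150 = 2^1·40575; with 242609 mod 8 = 1, (2/242609) = +1; sign now +1; continue with (40575/242609)
flip (40575/242609) -> (242609/40575): both odd, 40575 mod 4 = 3, 242609 mod 4 = 1, so the flip contributes +1; sign now +1
(242609/40575): 242609 mod 40575 = 39734, so (242609/40575) = (39734/40575)
factor out 2^1: 39734 = 2^1·19867; with 40575 mod 8 = 7, (2/40575) = +1; sign now +1; continue with (19867/40575)
flip (19867/40575) -> (40575/19867): both odd, 19867 mod 4 = 3, 40575 mod 4 = 3, so the flip contributes -1; sign now -1
(40575/19867): 40575 mod 19867 = 841, so (40575/19867) = (841/19867)
flip (841/19867) -> (19867/841): both odd, 841 mod 4 = 1, 19867 mod 4 = 3, so the flip contributes +1; sign now -1
(19867/841): 19867 mod 841 = 524, so (19867/841) = (524/841)
factor out 2^2: 524 = 2^2·131; with 841 mod 8 = 1, (2/841) = +1; sign now -1; continue with (131/841)
flip (131/841) -> (841/131): both odd, 131 mod 4 = 3, 841 mod 4 = 1, so the flip contributes +1; sign now -1
(841/131): 841 mod 131 = 55, so (841/131) = (55/131)
flip (55/131) -> (131/55): both odd, 55 mod 4 = 3, 131 mod 4 = 3, so the flip contributes -1; sign now +1
(131/55): 131 mod 55 = 21, so (131/55) = (21/55)
flip (21/55) -> (55/21): both odd, 21 mod 4 = 1, 55 mod 4 = 3, so the flip contributes +1; sign now +1
(55/21): 55 mod 21 = 13, so (55/21) = (13/21)
flip (13/21) -> (21/13): both odd, 13 mod 4 = 1, 21 mod 4 = 1, so the flip contributes +1; sign now +1
(21/13): 21 mod 13 = 8, so (21/13) = (8/13)
factor out 2^3: 8 = 2^3·1; with 13 mod 8 = 5, (2/13) = -1; sign now -1; continue with (1/13)
reached (1/13) = 1, so the symbol is -1

-1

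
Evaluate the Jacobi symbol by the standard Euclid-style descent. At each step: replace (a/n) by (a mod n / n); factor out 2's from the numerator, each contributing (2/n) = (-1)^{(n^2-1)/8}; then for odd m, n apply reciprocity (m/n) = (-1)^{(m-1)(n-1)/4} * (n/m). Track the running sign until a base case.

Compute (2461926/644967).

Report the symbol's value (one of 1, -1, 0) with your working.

(2461926/644967): 2461926 mod 644967 = 527025, so (2461926/644967) = (527025/644967)
flip (527025/644967) -> (644967/527025): both odd, 527025 mod 4 = 1, 644967 mod 4 = 3, so the flip contributes +1; sign now +1
(644967/527025): 644967 mod 527025 = 117942, so (644967/527025) = (117942/527025)
factor out 2^1: 117942 = 2^1·58971; with 527025 mod 8 = 1, (2/527025) = +1; sign now +1; continue with (58971/527025)
flip (58971/527025) -> (527025/58971): both odd, 58971 mod 4 = 3, 527025 mod 4 = 1, so the flip contributes +1; sign now +1
(527025/58971): 527025 mod 58971 = 55257, so (527025/58971) = (55257/58971)
flip (55257/58971) -> (58971/55257): both odd, 55257 mod 4 = 1, 58971 mod 4 = 3, so the flip contributes +1; sign now +1
(58971/55257): 58971 mod 55257 = 3714, so (58971/55257) = (3714/55257)
factor out 2^1: 3714 = 2^1·1857; with 55257 mod 8 = 1, (2/55257) = +1; sign now +1; continue with (1857/55257)
flip (1857/55257) -> (55257/1857): both odd, 1857 mod 4 = 1, 55257 mod 4 = 1, so the flip contributes +1; sign now +1
(55257/1857): 55257 mod 1857 = 1404, so (55257/1857) = (1404/1857)
factor out 2^2: 1404 = 2^2·351; with 1857 mod 8 = 1, (2/1857) = +1; sign now +1; continue with (351/1857)
flip (351/1857) -> (1857/351): both odd, 351 mod 4 = 3, 1857 mod 4 = 1, so the flip contributes +1; sign now +1
(1857/351): 1857 mod 351 = 102, so (1857/351) = (102/351)
factor out 2^1: 102 = 2^1·51; with 351 mod 8 = 7, (2/351) = +1; sign now +1; continue with (51/351)
flip (51/351) -> (351/51): both odd, 51 mod 4 = 3, 351 mod 4 = 3, so the flip contributes -1; sign now -1
(351/51): 351 mod 51 = 45, so (351/51) = (45/51)
flip (45/51) -> (51/45): both odd, 45 mod 4 = 1, 51 mod 4 = 3, so the flip contributes +1; sign now -1
(51/45): 51 mod 45 = 6, so (51/45) = (6/45)
factor out 2^1: 6 = 2^1·3; with 45 mod 8 = 5, (2/45) = -1; sign now +1; continue with (3/45)
flip (3/45) -> (45/3): both odd, 3 mod 4 = 3, 45 mod 4 = 1, so the flip contributes +1; sign now +1
(45/3): 45 mod 3 = 0, so (45/3) = (0/3)
reached (0/3); gcd(a, n) > 1, so (0/3) = 0 and the symbol is 0

0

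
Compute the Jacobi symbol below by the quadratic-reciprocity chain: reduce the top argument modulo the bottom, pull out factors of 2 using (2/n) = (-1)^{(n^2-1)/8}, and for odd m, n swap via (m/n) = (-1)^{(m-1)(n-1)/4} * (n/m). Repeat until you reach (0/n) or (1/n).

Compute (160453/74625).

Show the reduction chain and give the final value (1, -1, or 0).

1

(160453/74625): 160453 mod 74625 = 11203, so (160453/74625) = (11203/74625)
flip (11203/74625) -> (74625/11203): both odd, 11203 mod 4 = 3, 74625 mod 4 = 1, so the flip contributes +1; sign now +1
(74625/11203): 74625 mod 11203 = 7407, so (74625/11203) = (7407/11203)
flip (7407/11203) -> (11203/7407): both odd, 7407 mod 4 = 3, 11203 mod 4 = 3, so the flip contributes -1; sign now -1
(11203/7407): 11203 mod 7407 = 3796, so (11203/7407) = (3796/7407)
factor out 2^2: 3796 = 2^2·949; with 7407 mod 8 = 7, (2/7407) = +1; sign now -1; continue with (949/7407)
flip (949/7407) -> (7407/949): both odd, 949 mod 4 = 1, 7407 mod 4 = 3, so the flip contributes +1; sign now -1
(7407/949): 7407 mod 949 = 764, so (7407/949) = (764/949)
factor out 2^2: 764 = 2^2·191; with 949 mod 8 = 5, (2/949) = -1; sign now -1; continue with (191/949)
flip (191/949) -> (949/191): both odd, 191 mod 4 = 3, 949 mod 4 = 1, so the flip contributes +1; sign now -1
(949/191): 949 mod 191 = 185, so (949/191) = (185/191)
flip (185/191) -> (191/185): both odd, 185 mod 4 = 1, 191 mod 4 = 3, so the flip contributes +1; sign now -1
(191/185): 191 mod 185 = 6, so (191/185) = (6/185)
factor out 2^1: 6 = 2^1·3; with 185 mod 8 = 1, (2/185) = +1; sign now -1; continue with (3/185)
flip (3/185) -> (185/3): both odd, 3 mod 4 = 3, 185 mod 4 = 1, so the flip contributes +1; sign now -1
(185/3): 185 mod 3 = 2, so (185/3) = (2/3)
factor out 2^1: 2 = 2^1·1; with 3 mod 8 = 3, (2/3) = -1; sign now +1; continue with (1/3)
reached (1/3) = 1, so the symbol is +1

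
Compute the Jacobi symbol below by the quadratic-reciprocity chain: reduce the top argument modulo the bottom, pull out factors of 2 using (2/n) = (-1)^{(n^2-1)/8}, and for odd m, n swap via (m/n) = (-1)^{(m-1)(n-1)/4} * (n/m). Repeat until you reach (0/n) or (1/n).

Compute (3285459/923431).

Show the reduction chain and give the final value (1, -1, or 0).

1

(3285459/923431): 3285459 mod 923431 = 515166, so (3285459/923431) = (515166/923431)
factor out 2^1: 515166 = 2^1·257583; with 923431 mod 8 = 7, (2/923431) = +1; sign now +1; continue with (257583/923431)
flip (257583/923431) -> (923431/257583): both odd, 257583 mod 4 = 3, 923431 mod 4 = 3, so the flip contributes -1; sign now -1
(923431/257583): 923431 mod 257583 = 150682, so (923431/257583) = (150682/257583)
factor out 2^1: 150682 = 2^1·75341; with 257583 mod 8 = 7, (2/257583) = +1; sign now -1; continue with (75341/257583)
flip (75341/257583) -> (257583/75341): both odd, 75341 mod 4 = 1, 257583 mod 4 = 3, so the flip contributes +1; sign now -1
(257583/75341): 257583 mod 75341 = 31560, so (257583/75341) = (31560/75341)
factor out 2^3: 31560 = 2^3·3945; with 75341 mod 8 = 5, (2/75341) = -1; sign now +1; continue with (3945/75341)
flip (3945/75341) -> (75341/3945): both odd, 3945 mod 4 = 1, 75341 mod 4 = 1, so the flip contributes +1; sign now +1
(75341/3945): 75341 mod 3945 = 386, so (75341/3945) = (386/3945)
factor out 2^1: 386 = 2^1·193; with 3945 mod 8 = 1, (2/3945) = +1; sign now +1; continue with (193/3945)
flip (193/3945) -> (3945/193): both odd, 193 mod 4 = 1, 3945 mod 4 = 1, so the flip contributes +1; sign now +1
(3945/193): 3945 mod 193 = 85, so (3945/193) = (85/193)
flip (85/193) -> (193/85): both odd, 85 mod 4 = 1, 193 mod 4 = 1, so the flip contributes +1; sign now +1
(193/85): 193 mod 85 = 23, so (193/85) = (23/85)
flip (23/85) -> (85/23): both odd, 23 mod 4 = 3, 85 mod 4 = 1, so the flip contributes +1; sign now +1
(85/23): 85 mod 23 = 16, so (85/23) = (16/23)
factor out 2^4: 16 = 2^4·1; with 23 mod 8 = 7, (2/23) = +1; sign now +1; continue with (1/23)
reached (1/23) = 1, so the symbol is +1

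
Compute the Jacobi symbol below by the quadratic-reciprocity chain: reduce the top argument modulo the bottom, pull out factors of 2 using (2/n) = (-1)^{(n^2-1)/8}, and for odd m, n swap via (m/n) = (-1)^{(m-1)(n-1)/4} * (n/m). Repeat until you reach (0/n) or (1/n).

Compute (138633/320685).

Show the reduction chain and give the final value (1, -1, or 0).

0

flip (138633/320685) -> (320685/138633): both odd, 138633 mod 4 = 1, 320685 mod 4 = 1, so the flip contributes +1; sign now +1
(320685/138633): 320685 mod 138633 = 43419, so (320685/138633) = (43419/138633)
flip (43419/138633) -> (138633/43419): both odd, 43419 mod 4 = 3, 138633 mod 4 = 1, so the flip contributes +1; sign now +1
(138633/43419): 138633 mod 43419 = 8376, so (138633/43419) = (8376/43419)
factor out 2^3: 8376 = 2^3·1047; with 43419 mod 8 = 3, (2/43419) = -1; sign now -1; continue with (1047/43419)
flip (1047/43419) -> (43419/1047): both odd, 1047 mod 4 = 3, 43419 mod 4 = 3, so the flip contributes -1; sign now +1
(43419/1047): 43419 mod 1047 = 492, so (43419/1047) = (492/1047)
factor out 2^2: 492 = 2^2·123; with 1047 mod 8 = 7, (2/1047) = +1; sign now +1; continue with (123/1047)
flip (123/1047) -> (1047/123): both odd, 123 mod 4 = 3, 1047 mod 4 = 3, so the flip contributes -1; sign now -1
(1047/123): 1047 mod 123 = 63, so (1047/123) = (63/123)
flip (63/123) -> (123/63): both odd, 63 mod 4 = 3, 123 mod 4 = 3, so the flip contributes -1; sign now +1
(123/63): 123 mod 63 = 60, so (123/63) = (60/63)
factor out 2^2: 60 = 2^2·15; with 63 mod 8 = 7, (2/63) = +1; sign now +1; continue with (15/63)
flip (15/63) -> (63/15): both odd, 15 mod 4 = 3, 63 mod 4 = 3, so the flip contributes -1; sign now -1
(63/15): 63 mod 15 = 3, so (63/15) = (3/15)
flip (3/15) -> (15/3): both odd, 3 mod 4 = 3, 15 mod 4 = 3, so the flip contributes -1; sign now +1
(15/3): 15 mod 3 = 0, so (15/3) = (0/3)
reached (0/3); gcd(a, n) > 1, so (0/3) = 0 and the symbol is 0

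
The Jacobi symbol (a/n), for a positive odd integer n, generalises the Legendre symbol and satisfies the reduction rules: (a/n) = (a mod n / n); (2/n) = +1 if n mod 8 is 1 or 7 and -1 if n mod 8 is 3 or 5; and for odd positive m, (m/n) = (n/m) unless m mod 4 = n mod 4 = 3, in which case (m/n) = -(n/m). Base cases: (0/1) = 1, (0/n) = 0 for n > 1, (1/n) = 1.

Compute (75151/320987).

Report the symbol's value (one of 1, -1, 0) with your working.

flip (75151/320987) -> (320987/75151): both odd, 75151 mod 4 = 3, 320987 mod 4 = 3, so the flip contributes -1; sign now -1
(320987/75151): 320987 mod 75151 = 20383, so (320987/75151) = (20383/75151)
flip (20383/75151) -> (75151/20383): both odd, 20383 mod 4 = 3, 75151 mod 4 = 3, so the flip contributes -1; sign now +1
(75151/20383): 75151 mod 20383 = 14002, so (75151/20383) = (14002/20383)
factor out 2^1: 14002 = 2^1·7001; with 20383 mod 8 = 7, (2/20383) = +1; sign now +1; continue with (7001/20383)
flip (7001/20383) -> (20383/7001): both odd, 7001 mod 4 = 1, 20383 mod 4 = 3, so the flip contributes +1; sign now +1
(20383/7001): 20383 mod 7001 = 6381, so (20383/7001) = (6381/7001)
flip (6381/7001) -> (7001/6381): both odd, 6381 mod 4 = 1, 7001 mod 4 = 1, so the flip contributes +1; sign now +1
(7001/6381): 7001 mod 6381 = 620, so (7001/6381) = (620/6381)
factor out 2^2: 620 = 2^2·155; with 6381 mod 8 = 5, (2/6381) = -1; sign now +1; continue with (155/6381)
flip (155/6381) -> (6381/155): both odd, 155 mod 4 = 3, 6381 mod 4 = 1, so the flip contributes +1; sign now +1
(6381/155): 6381 mod 155 = 26, so (6381/155) = (26/155)
factor out 2^1: 26 = 2^1·13; with 155 mod 8 = 3, (2/155) = -1; sign now -1; continue with (13/155)
flip (13/155) -> (155/13): both odd, 13 mod 4 = 1, 155 mod 4 = 3, so the flip contributes +1; sign now -1
(155/13): 155 mod 13 = 12, so (155/13) = (12/13)
factor out 2^2: 12 = 2^2·3; with 13 mod 8 = 5, (2/13) = -1; sign now -1; continue with (3/13)
flip (3/13) -> (13/3): both odd, 3 mod 4 = 3, 13 mod 4 = 1, so the flip contributes +1; sign now -1
(13/3): 13 mod 3 = 1, so (13/3) = (1/3)
reached (1/3) = 1, so the symbol is -1

-1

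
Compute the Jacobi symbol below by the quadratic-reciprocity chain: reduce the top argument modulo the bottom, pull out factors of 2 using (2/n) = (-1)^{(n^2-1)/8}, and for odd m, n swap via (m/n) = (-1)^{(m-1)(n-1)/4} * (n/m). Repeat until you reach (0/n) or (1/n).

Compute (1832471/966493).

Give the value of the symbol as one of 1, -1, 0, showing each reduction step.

(1832471/966493): 1832471 mod 966493 = 865978, so (1832471/966493) = (865978/966493)
factor out 2^1: 865978 = 2^1·432989; with 966493 mod 8 = 5, (2/966493) = -1; sign now -1; continue with (432989/966493)
flip (432989/966493) -> (966493/432989): both odd, 432989 mod 4 = 1, 966493 mod 4 = 1, so the flip contributes +1; sign now -1
(966493/432989): 966493 mod 432989 = 100515, so (966493/432989) = (100515/432989)
flip (100515/432989) -> (432989/100515): both odd, 100515 mod 4 = 3, 432989 mod 4 = 1, so the flip contributes +1; sign now -1
(432989/100515): 432989 mod 100515 = 30929, so (432989/100515) = (30929/100515)
flip (30929/100515) -> (100515/30929): both odd, 30929 mod 4 = 1, 100515 mod 4 = 3, so the flip contributes +1; sign now -1
(100515/30929): 100515 mod 30929 = 7728, so (100515/30929) = (7728/30929)
factor out 2^4: 7728 = 2^4·483; with 30929 mod 8 = 1, (2/30929) = +1; sign now -1; continue with (483/30929)
flip (483/30929) -> (30929/483): both odd, 483 mod 4 = 3, 30929 mod 4 = 1, so the flip contributes +1; sign now -1
(30929/483): 30929 mod 483 = 17, so (30929/483) = (17/483)
flip (17/483) -> (483/17): both odd, 17 mod 4 = 1, 483 mod 4 = 3, so the flip contributes +1; sign now -1
(483/17): 483 mod 17 = 7, so (483/17) = (7/17)
flip (7/17) -> (17/7): both odd, 7 mod 4 = 3, 17 mod 4 = 1, so the flip contributes +1; sign now -1
(17/7): 17 mod 7 = 3, so (17/7) = (3/7)
flip (3/7) -> (7/3): both odd, 3 mod 4 = 3, 7 mod 4 = 3, so the flip contributes -1; sign now +1
(7/3): 7 mod 3 = 1, so (7/3) = (1/3)
reached (1/3) = 1, so the symbol is +1

1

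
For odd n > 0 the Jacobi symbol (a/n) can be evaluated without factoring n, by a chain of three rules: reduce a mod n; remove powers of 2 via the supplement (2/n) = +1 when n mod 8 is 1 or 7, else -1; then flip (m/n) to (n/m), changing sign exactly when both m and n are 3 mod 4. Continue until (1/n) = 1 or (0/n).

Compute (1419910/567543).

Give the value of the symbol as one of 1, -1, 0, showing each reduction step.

-1

(1419910/567543) = (284824/567543)   [reduce mod 567543]
284824 = 2^3·35603; (2/567543) = +1 since 567543 mod 8 = 7, so (284824/567543) = (+1)^3·(35603/567543); sign now +1
reciprocity: (35603/567543) = -1·(567543/35603) since 35603 mod 4 = 3, 567543 mod 4 = 3; sign now -1
(567543/35603) = (33498/35603)   [reduce mod 35603]
33498 = 2^1·16749; (2/35603) = -1 since 35603 mod 8 = 3, so (33498/35603) = (-1)^1·(16749/35603); sign now +1
reciprocity: (16749/35603) = +1·(35603/16749) since 16749 mod 4 = 1, 35603 mod 4 = 3; sign now +1
(35603/16749) = (2105/16749)   [reduce mod 16749]
reciprocity: (2105/16749) = +1·(16749/2105) since 2105 mod 4 = 1, 16749 mod 4 = 1; sign now +1
(16749/2105) = (2014/2105)   [reduce mod 2105]
2014 = 2^1·1007; (2/2105) = +1 since 2105 mod 8 = 1, so (2014/2105) = (+1)^1·(1007/2105); sign now +1
reciprocity: (1007/2105) = +1·(2105/1007) since 1007 mod 4 = 3, 2105 mod 4 = 1; sign now +1
(2105/1007) = (91/1007)   [reduce mod 1007]
reciprocity: (91/1007) = -1·(1007/91) since 91 mod 4 = 3, 1007 mod 4 = 3; sign now -1
(1007/91) = (6/91)   [reduce mod 91]
6 = 2^1·3; (2/91) = -1 since 91 mod 8 = 3, so (6/91) = (-1)^1·(3/91); sign now +1
reciprocity: (3/91) = -1·(91/3) since 3 mod 4 = 3, 91 mod 4 = 3; sign now -1
(91/3) = (1/3)   [reduce mod 3]
(1/3) = 1; final value = sign = -1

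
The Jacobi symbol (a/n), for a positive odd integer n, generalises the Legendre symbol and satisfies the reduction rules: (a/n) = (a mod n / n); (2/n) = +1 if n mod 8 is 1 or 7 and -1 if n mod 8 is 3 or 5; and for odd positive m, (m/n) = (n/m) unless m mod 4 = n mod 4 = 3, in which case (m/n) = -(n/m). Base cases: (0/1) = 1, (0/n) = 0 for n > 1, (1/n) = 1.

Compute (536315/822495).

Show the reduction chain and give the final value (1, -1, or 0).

0

reciprocity: (536315/822495) = -1·(822495/536315) since 536315 mod 4 = 3, 822495 mod 4 = 3; sign now -1
(822495/536315) = (286180/536315)   [reduce mod 536315]
286180 = 2^2·71545; (2/536315) = -1 since 536315 mod 8 = 3, so (286180/536315) = (-1)^2·(71545/536315); sign now -1
reciprocity: (71545/536315) = +1·(536315/71545) since 71545 mod 4 = 1, 536315 mod 4 = 3; sign now -1
(536315/71545) = (35500/71545)   [reduce mod 71545]
35500 = 2^2·8875; (2/71545) = +1 since 71545 mod 8 = 1, so (35500/71545) = (+1)^2·(8875/71545); sign now -1
reciprocity: (8875/71545) = +1·(71545/8875) since 8875 mod 4 = 3, 71545 mod 4 = 1; sign now -1
(71545/8875) = (545/8875)   [reduce mod 8875]
reciprocity: (545/8875) = +1·(8875/545) since 545 mod 4 = 1, 8875 mod 4 = 3; sign now -1
(8875/545) = (155/545)   [reduce mod 545]
reciprocity: (155/545) = +1·(545/155) since 155 mod 4 = 3, 545 mod 4 = 1; sign now -1
(545/155) = (80/155)   [reduce mod 155]
80 = 2^4·5; (2/155) = -1 since 155 mod 8 = 3, so (80/155) = (-1)^4·(5/155); sign now -1
reciprocity: (5/155) = +1·(155/5) since 5 mod 4 = 1, 155 mod 4 = 3; sign now -1
(155/5) = (0/5)   [reduce mod 5]
(0/5) = 0   [gcd(a, n) > 1]; final value = 0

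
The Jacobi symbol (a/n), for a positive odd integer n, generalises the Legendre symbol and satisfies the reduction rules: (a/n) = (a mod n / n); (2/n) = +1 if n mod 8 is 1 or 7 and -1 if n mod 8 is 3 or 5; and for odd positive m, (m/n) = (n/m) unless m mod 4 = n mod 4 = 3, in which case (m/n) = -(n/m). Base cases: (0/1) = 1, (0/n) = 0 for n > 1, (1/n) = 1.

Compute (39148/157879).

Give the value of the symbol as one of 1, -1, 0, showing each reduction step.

1

factor out 2^2: 39148 = 2^2·9787; with 157879 mod 8 = 7, (2/157879) = +1; sign now +1; continue with (9787/157879)
flip (9787/157879) -> (157879/9787): both odd, 9787 mod 4 = 3, 157879 mod 4 = 3, so the flip contributes -1; sign now -1
(157879/9787): 157879 mod 9787 = 1287, so (157879/9787) = (1287/9787)
flip (1287/9787) -> (9787/1287): both odd, 1287 mod 4 = 3, 9787 mod 4 = 3, so the flip contributes -1; sign now +1
(9787/1287): 9787 mod 1287 = 778, so (9787/1287) = (778/1287)
factor out 2^1: 778 = 2^1·389; with 1287 mod 8 = 7, (2/1287) = +1; sign now +1; continue with (389/1287)
flip (389/1287) -> (1287/389): both odd, 389 mod 4 = 1, 1287 mod 4 = 3, so the flip contributes +1; sign now +1
(1287/389): 1287 mod 389 = 120, so (1287/389) = (120/389)
factor out 2^3: 120 = 2^3·15; with 389 mod 8 = 5, (2/389) = -1; sign now -1; continue with (15/389)
flip (15/389) -> (389/15): both odd, 15 mod 4 = 3, 389 mod 4 = 1, so the flip contributes +1; sign now -1
(389/15): 389 mod 15 = 14, so (389/15) = (14/15)
factor out 2^1: 14 = 2^1·7; with 15 mod 8 = 7, (2/15) = +1; sign now -1; continue with (7/15)
flip (7/15) -> (15/7): both odd, 7 mod 4 = 3, 15 mod 4 = 3, so the flip contributes -1; sign now +1
(15/7): 15 mod 7 = 1, so (15/7) = (1/7)
reached (1/7) = 1, so the symbol is +1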